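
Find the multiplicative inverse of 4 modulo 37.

28

gcd(37, 4):
  37 = 9·4 + 1
  4 = 4·1
so gcd(37, 4) = 1.
Back-substitute for Bézout coefficients:
  1 = 37 - 9·4
  ... = 4·(-9) + 37·(1)
So 4·-9 ≡ 1 (mod 37), and -9 mod 37 = 28.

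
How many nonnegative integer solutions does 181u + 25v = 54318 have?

12

gcd(181, 25) = 1  (181 = 7*25 + 6, 25 = 4*6 + 1, 6 = 6*1).
Back-substituting, 181*(-4) + 25*(29) = 1.
Scale by 54318: one solution is (-217272, 1575222). Reduce u mod 25: (3, 2151).
General: u = 3 + 25t, v = 2151 - 181t.
u ≥ 0 ⇒ t ≥ 0; v ≥ 0 ⇒ t ≤ 11. So t ∈ [0, 11]: 12 solutions.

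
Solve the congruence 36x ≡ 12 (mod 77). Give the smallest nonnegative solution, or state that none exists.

gcd(77, 36):
  77 = 2·36 + 5
  36 = 7·5 + 1
  5 = 5·1
so gcd(77, 36) = 1.
1 divides 12, so solutions exist.
Back-substitute for Bézout coefficients:
  1 = 36 - 7·5
  ... = 36·(15) + 77·(-7)
So 36·(15) ≡ 1 (mod 77); multiply by 12: x ≡ 180 (mod 77).
Smallest nonnegative: x = 180 mod 77 = 26.

26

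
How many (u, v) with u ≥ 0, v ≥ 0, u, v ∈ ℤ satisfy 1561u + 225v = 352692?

gcd(1561, 225) = 1.
By Bézout, 1561*(16) + 225*(-111) = 1.
One solution: (72, 1068).
General: u = 72 + 225t, v = 1068 - 1561t.
u ≥ 0 ⇒ t ≥ 0; v ≥ 0 ⇒ t ≤ 0. So t ∈ [0, 0]: 1 solution.

1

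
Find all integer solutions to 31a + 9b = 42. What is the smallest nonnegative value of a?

6

gcd(31, 9) = 1.
1 divides 42, so solutions exist.
By Bézout, 31*(-2) + 9*(7) = 1.
Scale by 42/1 = 42: (a₀, b₀) = (-84, 294).
General solution: a = -84 + 9t, b = 294 - 31t for integer t.
a ≥ 0: smallest is -84 mod 9 = 6 (at t = 10), with b = -16.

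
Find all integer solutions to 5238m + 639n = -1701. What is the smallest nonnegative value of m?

22

gcd(5238, 639) = 9  (5238 = 8*639 + 126, 639 = 5*126 + 9, 126 = 14*9).
9 divides -1701, so solutions exist.
Back-substituting, 5238*(-5) + 639*(41) = 9.
Scale by -1701/9 = -189: (m₀, n₀) = (945, -7749).
General solution: m = 945 + 71t, n = -7749 - 582t for integer t.
m ≥ 0: smallest is 945 mod 71 = 22 (at t = -13), with n = -183.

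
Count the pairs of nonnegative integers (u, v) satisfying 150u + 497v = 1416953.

19

gcd(497, 150):
  497 = 3×150 + 47
  150 = 3×47 + 9
  47 = 5×9 + 2
  9 = 4×2 + 1
  2 = 2×1
so gcd(497, 150) = 1.
Back-substitute for Bézout coefficients:
  1 = 9 - 4×2
  ... = 150×(222) + 497×(-67)
Scale by 1416953: one solution is (314563566, -94935851). Reduce u mod 497: (338, 2749).
General: u = 338 + 497t, v = 2749 - 150t.
u ≥ 0 ⇒ t ≥ 0; v ≥ 0 ⇒ t ≤ 18. So t ∈ [0, 18]: 19 solutions.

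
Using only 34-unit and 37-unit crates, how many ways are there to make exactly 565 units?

1

Need nonnegative integers with 34j + 37k = 565.
gcd(34, 37) = 1, and 34·(12) + 37·(-11) = 1.
So (j₀, k₀) = (6780, -6215); general j = 6780 + 37t, k = -6215 - 34t.
j ≥ 0 ⇒ t ≥ -183; k ≥ 0 ⇒ t ≤ -183. That's 1 value of t.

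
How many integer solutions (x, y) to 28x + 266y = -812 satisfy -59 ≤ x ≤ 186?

13

gcd(266, 28):
  266 = 9×28 + 14
  28 = 2×14
so gcd(266, 28) = 14.
Back-substitute for Bézout coefficients:
  14 = 266 - 9×28
  ... = 28×(-9) + 266×(1)
Scale by -58: particular solution (522, -58); reduce x mod 19: (9, -4).
General solution: x = 9 + 19t, y = -4 - 2t for integer t.
-59 ≤ 9 + 19t ≤ 186 gives t ∈ [-3, 9], which is 13 values.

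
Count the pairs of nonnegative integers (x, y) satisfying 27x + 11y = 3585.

gcd(27, 11):
  27 = 2×11 + 5
  11 = 2×5 + 1
  5 = 5×1
so gcd(27, 11) = 1.
Back-substitute for Bézout coefficients:
  1 = 11 - 2×5
  ... = 27×(-2) + 11×(5)
Scale by 3585: one solution is (-7170, 17925). Reduce x mod 11: (2, 321).
General: x = 2 + 11t, y = 321 - 27t.
x ≥ 0 ⇒ t ≥ 0; y ≥ 0 ⇒ t ≤ 11. So t ∈ [0, 11]: 12 solutions.

12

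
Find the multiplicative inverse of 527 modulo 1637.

1140

gcd(1637, 527) = 1  (1637 = 3·527 + 56, 527 = 9·56 + 23, 56 = 2·23 + 10, 23 = 2·10 + 3, 10 = 3·3 + 1, 3 = 3·1).
Back-substituting, 527·(-497) + 1637·(160) = 1.
So 527·-497 ≡ 1 (mod 1637), and -497 mod 1637 = 1140.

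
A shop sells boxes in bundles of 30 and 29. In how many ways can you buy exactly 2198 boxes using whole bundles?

2

Need nonnegative integers with 30j + 29k = 2198.
gcd(30, 29) = 1, and 30·(1) + 29·(-1) = 1.
So (j₀, k₀) = (2198, -2198); general j = 2198 + 29t, k = -2198 - 30t.
j ≥ 0 ⇒ t ≥ -75; k ≥ 0 ⇒ t ≤ -74. That's 2 values of t.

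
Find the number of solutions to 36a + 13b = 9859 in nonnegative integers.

21

gcd(36, 13) = 1.
By Bézout, 36*(4) + 13*(-11) = 1.
One solution: (7, 739).
General: a = 7 + 13t, b = 739 - 36t.
a ≥ 0 ⇒ t ≥ 0; b ≥ 0 ⇒ t ≤ 20. So t ∈ [0, 20]: 21 solutions.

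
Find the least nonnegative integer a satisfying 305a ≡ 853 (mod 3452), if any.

gcd(3452, 305) = 1.
1 divides 853, so solutions exist.
By Bézout, 305·(249) + 3452·(-22) = 1.
So 305·(249) ≡ 1 (mod 3452); multiply by 853: a ≡ 212397 (mod 3452).
Smallest nonnegative: a = 212397 mod 3452 = 1825.

1825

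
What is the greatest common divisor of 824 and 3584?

gcd(3584, 824) = 8  (3584 = 4·824 + 288, 824 = 2·288 + 248, 288 = 1·248 + 40, 248 = 6·40 + 8, 40 = 5·8).

8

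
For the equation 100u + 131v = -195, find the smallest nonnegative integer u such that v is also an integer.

57

gcd(131, 100):
  131 = 1×100 + 31
  100 = 3×31 + 7
  31 = 4×7 + 3
  7 = 2×3 + 1
  3 = 3×1
so gcd(131, 100) = 1.
1 divides -195, so solutions exist.
Back-substitute for Bézout coefficients:
  1 = 7 - 2×3
  ... = 100×(38) + 131×(-29)
Scale by -195/1 = -195: (u₀, v₀) = (-7410, 5655).
General solution: u = -7410 + 131t, v = 5655 - 100t for integer t.
u ≥ 0: smallest is -7410 mod 131 = 57 (at t = 57), with v = -45.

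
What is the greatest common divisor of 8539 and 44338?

gcd(44338, 8539):
  44338 = 5·8539 + 1643
  8539 = 5·1643 + 324
  1643 = 5·324 + 23
  324 = 14·23 + 2
  23 = 11·2 + 1
  2 = 2·1
so gcd(44338, 8539) = 1.

1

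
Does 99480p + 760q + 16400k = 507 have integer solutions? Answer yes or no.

no

gcd(99480, 760) = 40  (99480 = 130*760 + 680, 760 = 1*680 + 80, 680 = 8*80 + 40, 80 = 2*40).
gcd(40, 16400) = 40.
40 does not divide 507 (remainder 27), so no integer solutions.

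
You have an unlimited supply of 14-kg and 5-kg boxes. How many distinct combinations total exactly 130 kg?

2

Need nonnegative integers with 14j + 5k = 130.
gcd(14, 5) = 1, and 14·(-1) + 5·(3) = 1.
So (j₀, k₀) = (-130, 390); general j = -130 + 5t, k = 390 - 14t.
j ≥ 0 ⇒ t ≥ 26; k ≥ 0 ⇒ t ≤ 27. That's 2 values of t.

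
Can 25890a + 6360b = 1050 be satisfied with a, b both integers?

yes

gcd(25890, 6360) = 30.
30 divides 1050, so integer solutions exist.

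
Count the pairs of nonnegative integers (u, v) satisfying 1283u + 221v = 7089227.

gcd(1283, 221) = 1  (1283 = 5×221 + 178, 221 = 1×178 + 43, 178 = 4×43 + 6, 43 = 7×6 + 1, 6 = 6×1).
Back-substituting, 1283×(-36) + 221×(209) = 1.
Scale by 7089227: one solution is (-255212172, 1481648443). Reduce u mod 221: (175, 31062).
General: u = 175 + 221t, v = 31062 - 1283t.
u ≥ 0 ⇒ t ≥ 0; v ≥ 0 ⇒ t ≤ 24. So t ∈ [0, 24]: 25 solutions.

25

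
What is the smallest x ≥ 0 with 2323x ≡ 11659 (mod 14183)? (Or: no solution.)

gcd(14183, 2323):
  14183 = 6×2323 + 245
  2323 = 9×245 + 118
  245 = 2×118 + 9
  118 = 13×9 + 1
  9 = 9×1
so gcd(14183, 2323) = 1.
1 divides 11659, so solutions exist.
Back-substitute for Bézout coefficients:
  1 = 118 - 13×9
  ... = 2323×(1563) + 14183×(-256)
So 2323×(1563) ≡ 1 (mod 14183); multiply by 11659: x ≡ 18223017 (mod 14183).
Smallest nonnegative: x = 18223017 mod 14183 = 12045.

12045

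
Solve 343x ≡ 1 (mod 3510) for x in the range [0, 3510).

gcd(3510, 343) = 1.
By Bézout, 343*(307) + 3510*(-30) = 1.
So 343*307 ≡ 1 (mod 3510), and 307 mod 3510 = 307.

307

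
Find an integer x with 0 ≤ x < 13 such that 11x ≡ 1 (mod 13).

6

gcd(13, 11):
  13 = 1·11 + 2
  11 = 5·2 + 1
  2 = 2·1
so gcd(13, 11) = 1.
Back-substitute for Bézout coefficients:
  1 = 11 - 5·2
  ... = 11·(6) + 13·(-5)
So 11·6 ≡ 1 (mod 13), and 6 mod 13 = 6.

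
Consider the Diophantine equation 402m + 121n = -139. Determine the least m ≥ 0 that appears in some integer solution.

74

gcd(402, 121) = 1  (402 = 3*121 + 39, 121 = 3*39 + 4, 39 = 9*4 + 3, 4 = 1*3 + 1, 3 = 3*1).
1 divides -139, so solutions exist.
Back-substituting, 402*(-31) + 121*(103) = 1.
Scale by -139/1 = -139: (m₀, n₀) = (4309, -14317).
General solution: m = 4309 + 121t, n = -14317 - 402t for integer t.
m ≥ 0: smallest is 4309 mod 121 = 74 (at t = -35), with n = -247.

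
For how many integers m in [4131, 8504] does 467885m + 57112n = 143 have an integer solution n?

1

gcd(467885, 57112) = 11  (467885 = 8×57112 + 10989, 57112 = 5×10989 + 2167, 10989 = 5×2167 + 154, 2167 = 14×154 + 11, 154 = 14×11).
Back-substituting, 467885×(-369) + 57112×(3023) = 11.
Scale by 13: particular solution (-4797, 39299); reduce m mod 5192: (395, -3236).
General solution: m = 395 + 5192t, n = -3236 - 42535t for integer t.
4131 ≤ 395 + 5192t ≤ 8504 gives t ∈ [1, 1], which is 1 value.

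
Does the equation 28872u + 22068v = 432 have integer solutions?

gcd(28872, 22068) = 36  (28872 = 1*22068 + 6804, 22068 = 3*6804 + 1656, 6804 = 4*1656 + 180, 1656 = 9*180 + 36, 180 = 5*36).
36 divides 432, so integer solutions exist.

yes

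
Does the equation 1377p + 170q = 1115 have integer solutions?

no

gcd(1377, 170):
  1377 = 8×170 + 17
  170 = 10×17
so gcd(1377, 170) = 17.
17 does not divide 1115 (remainder 10), so no integer solutions.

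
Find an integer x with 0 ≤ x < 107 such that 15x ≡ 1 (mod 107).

50

gcd(107, 15) = 1  (107 = 7×15 + 2, 15 = 7×2 + 1, 2 = 2×1).
Back-substituting, 15×(50) + 107×(-7) = 1.
So 15×50 ≡ 1 (mod 107), and 50 mod 107 = 50.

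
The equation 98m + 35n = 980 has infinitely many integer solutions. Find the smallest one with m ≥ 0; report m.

0

gcd(98, 35):
  98 = 2×35 + 28
  35 = 1×28 + 7
  28 = 4×7
so gcd(98, 35) = 7.
7 divides 980, so solutions exist.
Back-substitute for Bézout coefficients:
  7 = 35 - 1×28
  ... = 98×(-1) + 35×(3)
Scale by 980/7 = 140: (m₀, n₀) = (-140, 420).
General solution: m = -140 + 5t, n = 420 - 14t for integer t.
m ≥ 0: smallest is -140 mod 5 = 0 (at t = 28), with n = 28.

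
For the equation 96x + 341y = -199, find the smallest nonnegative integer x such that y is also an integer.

gcd(341, 96) = 1.
1 divides -199, so solutions exist.
By Bézout, 96*(-103) + 341*(29) = 1.
Scale by -199/1 = -199: (x₀, y₀) = (20497, -5771).
General solution: x = 20497 + 341t, y = -5771 - 96t for integer t.
x ≥ 0: smallest is 20497 mod 341 = 37 (at t = -60), with y = -11.

37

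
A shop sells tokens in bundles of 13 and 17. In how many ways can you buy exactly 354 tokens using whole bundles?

Need nonnegative integers with 13j + 17k = 354.
gcd(13, 17) = 1, and 13·(4) + 17·(-3) = 1.
So (j₀, k₀) = (1416, -1062); general j = 1416 + 17t, k = -1062 - 13t.
j ≥ 0 ⇒ t ≥ -83; k ≥ 0 ⇒ t ≤ -82. That's 2 values of t.

2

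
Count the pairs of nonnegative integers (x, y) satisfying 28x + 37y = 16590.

16

gcd(37, 28) = 1  (37 = 1*28 + 9, 28 = 3*9 + 1, 9 = 9*1).
Back-substituting, 28*(4) + 37*(-3) = 1.
Scale by 16590: one solution is (66360, -49770). Reduce x mod 37: (19, 434).
General: x = 19 + 37t, y = 434 - 28t.
x ≥ 0 ⇒ t ≥ 0; y ≥ 0 ⇒ t ≤ 15. So t ∈ [0, 15]: 16 solutions.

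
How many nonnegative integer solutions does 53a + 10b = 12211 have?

gcd(53, 10) = 1  (53 = 5·10 + 3, 10 = 3·3 + 1, 3 = 3·1).
Back-substituting, 53·(-3) + 10·(16) = 1.
Scale by 12211: one solution is (-36633, 195376). Reduce a mod 10: (7, 1184).
General: a = 7 + 10t, b = 1184 - 53t.
a ≥ 0 ⇒ t ≥ 0; b ≥ 0 ⇒ t ≤ 22. So t ∈ [0, 22]: 23 solutions.

23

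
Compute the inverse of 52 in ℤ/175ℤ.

138

gcd(175, 52) = 1.
By Bézout, 52×(-37) + 175×(11) = 1.
So 52×-37 ≡ 1 (mod 175), and -37 mod 175 = 138.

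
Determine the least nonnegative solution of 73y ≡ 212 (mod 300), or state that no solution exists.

44

gcd(300, 73) = 1  (300 = 4·73 + 8, 73 = 9·8 + 1, 8 = 8·1).
1 divides 212, so solutions exist.
Back-substituting, 73·(37) + 300·(-9) = 1.
So 73·(37) ≡ 1 (mod 300); multiply by 212: y ≡ 7844 (mod 300).
Smallest nonnegative: y = 7844 mod 300 = 44.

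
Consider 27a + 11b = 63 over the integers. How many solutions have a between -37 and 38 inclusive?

6

gcd(27, 11) = 1.
By Bézout, 27*(-2) + 11*(5) = 1.
Particular solution: (6, -9).
General solution: a = 6 + 11t, b = -9 - 27t for integer t.
-37 ≤ 6 + 11t ≤ 38 gives t ∈ [-3, 2], which is 6 values.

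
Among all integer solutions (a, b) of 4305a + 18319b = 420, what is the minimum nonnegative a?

gcd(18319, 4305):
  18319 = 4×4305 + 1099
  4305 = 3×1099 + 1008
  1099 = 1×1008 + 91
  1008 = 11×91 + 7
  91 = 13×7
so gcd(18319, 4305) = 7.
7 divides 420, so solutions exist.
Back-substitute for Bézout coefficients:
  7 = 1008 - 11×91
  ... = 4305×(200) + 18319×(-47)
Scale by 420/7 = 60: (a₀, b₀) = (12000, -2820).
General solution: a = 12000 + 2617t, b = -2820 - 615t for integer t.
a ≥ 0: smallest is 12000 mod 2617 = 1532 (at t = -4), with b = -360.

1532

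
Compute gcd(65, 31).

1

gcd(65, 31) = 1  (65 = 2×31 + 3, 31 = 10×3 + 1, 3 = 3×1).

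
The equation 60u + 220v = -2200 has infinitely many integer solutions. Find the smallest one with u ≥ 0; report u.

gcd(220, 60):
  220 = 3·60 + 40
  60 = 1·40 + 20
  40 = 2·20
so gcd(220, 60) = 20.
20 divides -2200, so solutions exist.
Back-substitute for Bézout coefficients:
  20 = 60 - 1·40
  ... = 60·(4) + 220·(-1)
Scale by -2200/20 = -110: (u₀, v₀) = (-440, 110).
General solution: u = -440 + 11t, v = 110 - 3t for integer t.
u ≥ 0: smallest is -440 mod 11 = 0 (at t = 40), with v = -10.

0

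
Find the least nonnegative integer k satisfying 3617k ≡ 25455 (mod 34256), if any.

831

gcd(34256, 3617) = 1  (34256 = 9·3617 + 1703, 3617 = 2·1703 + 211, 1703 = 8·211 + 15, 211 = 14·15 + 1, 15 = 15·1).
1 divides 25455, so solutions exist.
Back-substituting, 3617·(2273) + 34256·(-240) = 1.
So 3617·(2273) ≡ 1 (mod 34256); multiply by 25455: k ≡ 57859215 (mod 34256).
Smallest nonnegative: k = 57859215 mod 34256 = 831.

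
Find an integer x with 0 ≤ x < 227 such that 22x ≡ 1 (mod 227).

gcd(227, 22):
  227 = 10*22 + 7
  22 = 3*7 + 1
  7 = 7*1
so gcd(227, 22) = 1.
Back-substitute for Bézout coefficients:
  1 = 22 - 3*7
  ... = 22*(31) + 227*(-3)
So 22*31 ≡ 1 (mod 227), and 31 mod 227 = 31.

31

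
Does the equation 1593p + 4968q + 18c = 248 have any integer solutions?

gcd(4968, 1593) = 27  (4968 = 3×1593 + 189, 1593 = 8×189 + 81, 189 = 2×81 + 27, 81 = 3×27).
gcd(27, 18) = 9.
9 does not divide 248 (remainder 5), so no integer solutions.

no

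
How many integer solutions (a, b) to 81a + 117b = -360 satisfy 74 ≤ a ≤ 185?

gcd(117, 81) = 9  (117 = 1*81 + 36, 81 = 2*36 + 9, 36 = 4*9).
Back-substituting, 81*(3) + 117*(-2) = 9.
Scale by -40: particular solution (-120, 80); reduce a mod 13: (10, -10).
General solution: a = 10 + 13t, b = -10 - 9t for integer t.
74 ≤ 10 + 13t ≤ 185 gives t ∈ [5, 13], which is 9 values.

9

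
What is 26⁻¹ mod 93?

gcd(93, 26):
  93 = 3·26 + 15
  26 = 1·15 + 11
  15 = 1·11 + 4
  11 = 2·4 + 3
  4 = 1·3 + 1
  3 = 3·1
so gcd(93, 26) = 1.
Back-substitute for Bézout coefficients:
  1 = 4 - 1·3
  ... = 26·(-25) + 93·(7)
So 26·-25 ≡ 1 (mod 93), and -25 mod 93 = 68.

68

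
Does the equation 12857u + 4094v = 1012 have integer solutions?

yes

gcd(12857, 4094) = 23.
23 divides 1012, so integer solutions exist.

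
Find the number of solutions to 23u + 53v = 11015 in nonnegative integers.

gcd(53, 23) = 1.
By Bézout, 23×(-23) + 53×(10) = 1.
One solution: (48, 187).
General: u = 48 + 53t, v = 187 - 23t.
u ≥ 0 ⇒ t ≥ 0; v ≥ 0 ⇒ t ≤ 8. So t ∈ [0, 8]: 9 solutions.

9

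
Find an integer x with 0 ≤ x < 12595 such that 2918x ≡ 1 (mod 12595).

9552

gcd(12595, 2918):
  12595 = 4·2918 + 923
  2918 = 3·923 + 149
  923 = 6·149 + 29
  149 = 5·29 + 4
  29 = 7·4 + 1
  4 = 4·1
so gcd(12595, 2918) = 1.
Back-substitute for Bézout coefficients:
  1 = 29 - 7·4
  ... = 2918·(-3043) + 12595·(705)
So 2918·-3043 ≡ 1 (mod 12595), and -3043 mod 12595 = 9552.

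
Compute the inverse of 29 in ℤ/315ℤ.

239

gcd(315, 29) = 1  (315 = 10*29 + 25, 29 = 1*25 + 4, 25 = 6*4 + 1, 4 = 4*1).
Back-substituting, 29*(-76) + 315*(7) = 1.
So 29*-76 ≡ 1 (mod 315), and -76 mod 315 = 239.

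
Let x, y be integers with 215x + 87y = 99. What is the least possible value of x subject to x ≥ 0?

gcd(215, 87):
  215 = 2·87 + 41
  87 = 2·41 + 5
  41 = 8·5 + 1
  5 = 5·1
so gcd(215, 87) = 1.
1 divides 99, so solutions exist.
Back-substitute for Bézout coefficients:
  1 = 41 - 8·5
  ... = 215·(17) + 87·(-42)
Scale by 99/1 = 99: (x₀, y₀) = (1683, -4158).
General solution: x = 1683 + 87t, y = -4158 - 215t for integer t.
x ≥ 0: smallest is 1683 mod 87 = 30 (at t = -19), with y = -73.

30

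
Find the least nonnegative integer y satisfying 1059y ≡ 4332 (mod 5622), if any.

312

gcd(5622, 1059) = 3  (5622 = 5·1059 + 327, 1059 = 3·327 + 78, 327 = 4·78 + 15, 78 = 5·15 + 3, 15 = 5·3).
3 divides 4332, so solutions exist.
Back-substituting, 1059·(361) + 5622·(-68) = 3.
So 1059·(361) ≡ 3 (mod 5622); multiply by 1444: y ≡ 521284 (mod 1874).
Smallest nonnegative: y = 521284 mod 1874 = 312.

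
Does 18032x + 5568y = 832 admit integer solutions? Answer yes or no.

gcd(18032, 5568):
  18032 = 3·5568 + 1328
  5568 = 4·1328 + 256
  1328 = 5·256 + 48
  256 = 5·48 + 16
  48 = 3·16
so gcd(18032, 5568) = 16.
16 divides 832, so integer solutions exist.

yes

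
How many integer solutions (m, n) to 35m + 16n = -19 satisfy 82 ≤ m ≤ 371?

gcd(35, 16):
  35 = 2×16 + 3
  16 = 5×3 + 1
  3 = 3×1
so gcd(35, 16) = 1.
Back-substitute for Bézout coefficients:
  1 = 16 - 5×3
  ... = 35×(-5) + 16×(11)
Scale by -19: particular solution (95, -209); reduce m mod 16: (15, -34).
General solution: m = 15 + 16t, n = -34 - 35t for integer t.
82 ≤ 15 + 16t ≤ 371 gives t ∈ [5, 22], which is 18 values.

18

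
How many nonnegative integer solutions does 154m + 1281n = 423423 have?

gcd(1281, 154):
  1281 = 8×154 + 49
  154 = 3×49 + 7
  49 = 7×7
so gcd(1281, 154) = 7.
Back-substitute for Bézout coefficients:
  7 = 154 - 3×49
  ... = 154×(25) + 1281×(-3)
Scale by 60489: one solution is (1512225, -181467). Reduce m mod 183: (96, 319).
General: m = 96 + 183t, n = 319 - 22t.
m ≥ 0 ⇒ t ≥ 0; n ≥ 0 ⇒ t ≤ 14. So t ∈ [0, 14]: 15 solutions.

15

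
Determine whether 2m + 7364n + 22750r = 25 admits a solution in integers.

gcd(7364, 2):
  7364 = 3682·2
so gcd(7364, 2) = 2.
gcd(2, 22750) = 2.
2 does not divide 25 (remainder 1), so no integer solutions.

no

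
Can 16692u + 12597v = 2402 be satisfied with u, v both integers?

gcd(16692, 12597) = 39  (16692 = 1×12597 + 4095, 12597 = 3×4095 + 312, 4095 = 13×312 + 39, 312 = 8×39).
39 does not divide 2402 (remainder 23), so no integer solutions.

no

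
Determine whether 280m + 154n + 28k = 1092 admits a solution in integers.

yes

gcd(280, 154) = 14.
gcd(14, 28) = 14.
14 divides 1092, so integer solutions exist.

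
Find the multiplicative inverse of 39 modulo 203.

gcd(203, 39):
  203 = 5·39 + 8
  39 = 4·8 + 7
  8 = 1·7 + 1
  7 = 7·1
so gcd(203, 39) = 1.
Back-substitute for Bézout coefficients:
  1 = 8 - 1·7
  ... = 39·(-26) + 203·(5)
So 39·-26 ≡ 1 (mod 203), and -26 mod 203 = 177.

177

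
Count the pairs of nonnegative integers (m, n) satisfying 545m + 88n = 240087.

gcd(545, 88):
  545 = 6·88 + 17
  88 = 5·17 + 3
  17 = 5·3 + 2
  3 = 1·2 + 1
  2 = 2·1
so gcd(545, 88) = 1.
Back-substitute for Bézout coefficients:
  1 = 3 - 1·2
  ... = 545·(-31) + 88·(192)
Scale by 240087: one solution is (-7442697, 46096704). Reduce m mod 88: (79, 2239).
General: m = 79 + 88t, n = 2239 - 545t.
m ≥ 0 ⇒ t ≥ 0; n ≥ 0 ⇒ t ≤ 4. So t ∈ [0, 4]: 5 solutions.

5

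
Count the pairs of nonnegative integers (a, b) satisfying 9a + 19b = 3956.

gcd(19, 9) = 1.
By Bézout, 9·(-2) + 19·(1) = 1.
One solution: (11, 203).
General: a = 11 + 19t, b = 203 - 9t.
a ≥ 0 ⇒ t ≥ 0; b ≥ 0 ⇒ t ≤ 22. So t ∈ [0, 22]: 23 solutions.

23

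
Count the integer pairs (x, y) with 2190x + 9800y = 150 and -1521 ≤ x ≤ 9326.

11

gcd(9800, 2190) = 10.
By Bézout, 2190·(179) + 9800·(-40) = 10.
Particular solution: (725, -162).
General solution: x = 725 + 980t, y = -162 - 219t for integer t.
-1521 ≤ 725 + 980t ≤ 9326 gives t ∈ [-2, 8], which is 11 values.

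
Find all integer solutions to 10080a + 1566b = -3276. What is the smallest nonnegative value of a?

41

gcd(10080, 1566) = 18.
18 divides -3276, so solutions exist.
By Bézout, 10080×(-16) + 1566×(103) = 18.
Scale by -3276/18 = -182: (a₀, b₀) = (2912, -18746).
General solution: a = 2912 + 87t, b = -18746 - 560t for integer t.
a ≥ 0: smallest is 2912 mod 87 = 41 (at t = -33), with b = -266.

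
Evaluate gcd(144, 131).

1

gcd(144, 131):
  144 = 1·131 + 13
  131 = 10·13 + 1
  13 = 13·1
so gcd(144, 131) = 1.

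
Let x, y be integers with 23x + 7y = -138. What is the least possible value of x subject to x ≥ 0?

gcd(23, 7) = 1.
1 divides -138, so solutions exist.
By Bézout, 23·(-3) + 7·(10) = 1.
Scale by -138/1 = -138: (x₀, y₀) = (414, -1380).
General solution: x = 414 + 7t, y = -1380 - 23t for integer t.
x ≥ 0: smallest is 414 mod 7 = 1 (at t = -59), with y = -23.

1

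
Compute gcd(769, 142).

1

gcd(769, 142):
  769 = 5*142 + 59
  142 = 2*59 + 24
  59 = 2*24 + 11
  24 = 2*11 + 2
  11 = 5*2 + 1
  2 = 2*1
so gcd(769, 142) = 1.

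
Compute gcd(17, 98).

1

gcd(98, 17):
  98 = 5*17 + 13
  17 = 1*13 + 4
  13 = 3*4 + 1
  4 = 4*1
so gcd(98, 17) = 1.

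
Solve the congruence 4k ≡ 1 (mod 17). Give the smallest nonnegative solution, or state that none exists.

gcd(17, 4):
  17 = 4*4 + 1
  4 = 4*1
so gcd(17, 4) = 1.
1 divides 1, so solutions exist.
Back-substitute for Bézout coefficients:
  1 = 17 - 4*4
  ... = 4*(-4) + 17*(1)
So 4*(-4) ≡ 1 (mod 17); multiply by 1: k ≡ -4 (mod 17).
Smallest nonnegative: k = -4 mod 17 = 13.

13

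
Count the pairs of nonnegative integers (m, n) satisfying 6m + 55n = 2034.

gcd(55, 6):
  55 = 9*6 + 1
  6 = 6*1
so gcd(55, 6) = 1.
Back-substitute for Bézout coefficients:
  1 = 55 - 9*6
  ... = 6*(-9) + 55*(1)
Scale by 2034: one solution is (-18306, 2034). Reduce m mod 55: (9, 36).
General: m = 9 + 55t, n = 36 - 6t.
m ≥ 0 ⇒ t ≥ 0; n ≥ 0 ⇒ t ≤ 6. So t ∈ [0, 6]: 7 solutions.

7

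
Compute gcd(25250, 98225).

gcd(98225, 25250):
  98225 = 3×25250 + 22475
  25250 = 1×22475 + 2775
  22475 = 8×2775 + 275
  2775 = 10×275 + 25
  275 = 11×25
so gcd(98225, 25250) = 25.

25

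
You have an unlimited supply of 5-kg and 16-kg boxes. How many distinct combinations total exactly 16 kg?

1

Need nonnegative integers with 5j + 16k = 16.
gcd(5, 16) = 1, and 5·(-3) + 16·(1) = 1.
So (j₀, k₀) = (-48, 16); general j = -48 + 16t, k = 16 - 5t.
j ≥ 0 ⇒ t ≥ 3; k ≥ 0 ⇒ t ≤ 3. That's 1 value of t.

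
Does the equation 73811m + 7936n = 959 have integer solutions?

gcd(73811, 7936) = 31  (73811 = 9×7936 + 2387, 7936 = 3×2387 + 775, 2387 = 3×775 + 62, 775 = 12×62 + 31, 62 = 2×31).
31 does not divide 959 (remainder 29), so no integer solutions.

no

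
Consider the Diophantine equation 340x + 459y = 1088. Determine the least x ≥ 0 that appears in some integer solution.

gcd(459, 340) = 17.
17 divides 1088, so solutions exist.
By Bézout, 340×(-4) + 459×(3) = 17.
Scale by 1088/17 = 64: (x₀, y₀) = (-256, 192).
General solution: x = -256 + 27t, y = 192 - 20t for integer t.
x ≥ 0: smallest is -256 mod 27 = 14 (at t = 10), with y = -8.

14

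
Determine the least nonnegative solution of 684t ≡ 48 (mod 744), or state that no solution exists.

24

gcd(744, 684) = 12.
12 divides 48, so solutions exist.
By Bézout, 684×(-25) + 744×(23) = 12.
So 684×(-25) ≡ 12 (mod 744); multiply by 4: t ≡ -100 (mod 62).
Smallest nonnegative: t = -100 mod 62 = 24.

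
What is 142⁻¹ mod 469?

gcd(469, 142) = 1  (469 = 3×142 + 43, 142 = 3×43 + 13, 43 = 3×13 + 4, 13 = 3×4 + 1, 4 = 4×1).
Back-substituting, 142×(109) + 469×(-33) = 1.
So 142×109 ≡ 1 (mod 469), and 109 mod 469 = 109.

109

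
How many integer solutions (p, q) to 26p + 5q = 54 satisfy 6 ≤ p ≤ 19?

3

gcd(26, 5) = 1.
By Bézout, 26·(1) + 5·(-5) = 1.
Particular solution: (4, -10).
General solution: p = 4 + 5t, q = -10 - 26t for integer t.
6 ≤ 4 + 5t ≤ 19 gives t ∈ [1, 3], which is 3 values.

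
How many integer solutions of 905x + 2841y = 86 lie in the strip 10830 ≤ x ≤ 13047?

1

gcd(2841, 905):
  2841 = 3×905 + 126
  905 = 7×126 + 23
  126 = 5×23 + 11
  23 = 2×11 + 1
  11 = 11×1
so gcd(2841, 905) = 1.
Back-substitute for Bézout coefficients:
  1 = 23 - 2×11
  ... = 905×(248) + 2841×(-79)
Scale by 86: particular solution (21328, -6794); reduce x mod 2841: (1441, -459).
General solution: x = 1441 + 2841t, y = -459 - 905t for integer t.
10830 ≤ 1441 + 2841t ≤ 13047 gives t ∈ [4, 4], which is 1 value.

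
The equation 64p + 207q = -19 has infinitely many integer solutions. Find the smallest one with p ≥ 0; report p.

gcd(207, 64):
  207 = 3·64 + 15
  64 = 4·15 + 4
  15 = 3·4 + 3
  4 = 1·3 + 1
  3 = 3·1
so gcd(207, 64) = 1.
1 divides -19, so solutions exist.
Back-substitute for Bézout coefficients:
  1 = 4 - 1·3
  ... = 64·(55) + 207·(-17)
Scale by -19/1 = -19: (p₀, q₀) = (-1045, 323).
General solution: p = -1045 + 207t, q = 323 - 64t for integer t.
p ≥ 0: smallest is -1045 mod 207 = 197 (at t = 6), with q = -61.

197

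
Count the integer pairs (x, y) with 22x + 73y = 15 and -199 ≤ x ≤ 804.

13

gcd(73, 22) = 1  (73 = 3×22 + 7, 22 = 3×7 + 1, 7 = 7×1).
Back-substituting, 22×(10) + 73×(-3) = 1.
Scale by 15: particular solution (150, -45); reduce x mod 73: (4, -1).
General solution: x = 4 + 73t, y = -1 - 22t for integer t.
-199 ≤ 4 + 73t ≤ 804 gives t ∈ [-2, 10], which is 13 values.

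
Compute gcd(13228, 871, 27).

1

gcd(13228, 871):
  13228 = 15*871 + 163
  871 = 5*163 + 56
  163 = 2*56 + 51
  56 = 1*51 + 5
  51 = 10*5 + 1
  5 = 5*1
so gcd(13228, 871) = 1.
gcd(1, 27) = 1.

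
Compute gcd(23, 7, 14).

gcd(23, 7) = 1  (23 = 3*7 + 2, 7 = 3*2 + 1, 2 = 2*1).
gcd(1, 14) = 1.

1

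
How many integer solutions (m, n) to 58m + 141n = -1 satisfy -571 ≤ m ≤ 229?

6

gcd(141, 58) = 1  (141 = 2×58 + 25, 58 = 2×25 + 8, 25 = 3×8 + 1, 8 = 8×1).
Back-substituting, 58×(-17) + 141×(7) = 1.
Scale by -1: particular solution (17, -7); reduce m mod 141: (17, -7).
General solution: m = 17 + 141t, n = -7 - 58t for integer t.
-571 ≤ 17 + 141t ≤ 229 gives t ∈ [-4, 1], which is 6 values.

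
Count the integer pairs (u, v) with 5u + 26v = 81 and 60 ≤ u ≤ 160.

gcd(26, 5) = 1.
By Bézout, 5*(-5) + 26*(1) = 1.
Particular solution: (11, 1).
General solution: u = 11 + 26t, v = 1 - 5t for integer t.
60 ≤ 11 + 26t ≤ 160 gives t ∈ [2, 5], which is 4 values.

4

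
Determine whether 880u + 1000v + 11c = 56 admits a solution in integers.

gcd(1000, 880) = 40  (1000 = 1·880 + 120, 880 = 7·120 + 40, 120 = 3·40).
gcd(40, 11) = 1.
1 divides 56, so integer solutions exist.

yes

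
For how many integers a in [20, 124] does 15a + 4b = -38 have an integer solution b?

26

gcd(15, 4):
  15 = 3*4 + 3
  4 = 1*3 + 1
  3 = 3*1
so gcd(15, 4) = 1.
Back-substitute for Bézout coefficients:
  1 = 4 - 1*3
  ... = 15*(-1) + 4*(4)
Scale by -38: particular solution (38, -152); reduce a mod 4: (2, -17).
General solution: a = 2 + 4t, b = -17 - 15t for integer t.
20 ≤ 2 + 4t ≤ 124 gives t ∈ [5, 30], which is 26 values.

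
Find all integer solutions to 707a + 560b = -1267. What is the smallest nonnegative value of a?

gcd(707, 560) = 7.
7 divides -1267, so solutions exist.
By Bézout, 707*(-19) + 560*(24) = 7.
Scale by -1267/7 = -181: (a₀, b₀) = (3439, -4344).
General solution: a = 3439 + 80t, b = -4344 - 101t for integer t.
a ≥ 0: smallest is 3439 mod 80 = 79 (at t = -42), with b = -102.

79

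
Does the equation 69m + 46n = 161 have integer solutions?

gcd(69, 46) = 23.
23 divides 161, so integer solutions exist.

yes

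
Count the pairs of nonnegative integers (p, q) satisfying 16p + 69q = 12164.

gcd(69, 16):
  69 = 4*16 + 5
  16 = 3*5 + 1
  5 = 5*1
so gcd(69, 16) = 1.
Back-substitute for Bézout coefficients:
  1 = 16 - 3*5
  ... = 16*(13) + 69*(-3)
Scale by 12164: one solution is (158132, -36492). Reduce p mod 69: (53, 164).
General: p = 53 + 69t, q = 164 - 16t.
p ≥ 0 ⇒ t ≥ 0; q ≥ 0 ⇒ t ≤ 10. So t ∈ [0, 10]: 11 solutions.

11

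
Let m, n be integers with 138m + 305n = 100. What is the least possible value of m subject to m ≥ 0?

235

gcd(305, 138) = 1.
1 divides 100, so solutions exist.
By Bézout, 138*(42) + 305*(-19) = 1.
Scale by 100/1 = 100: (m₀, n₀) = (4200, -1900).
General solution: m = 4200 + 305t, n = -1900 - 138t for integer t.
m ≥ 0: smallest is 4200 mod 305 = 235 (at t = -13), with n = -106.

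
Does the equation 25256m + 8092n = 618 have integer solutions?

no

gcd(25256, 8092) = 28  (25256 = 3*8092 + 980, 8092 = 8*980 + 252, 980 = 3*252 + 224, 252 = 1*224 + 28, 224 = 8*28).
28 does not divide 618 (remainder 2), so no integer solutions.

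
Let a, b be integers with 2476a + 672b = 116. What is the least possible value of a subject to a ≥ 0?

47

gcd(2476, 672) = 4  (2476 = 3·672 + 460, 672 = 1·460 + 212, 460 = 2·212 + 36, 212 = 5·36 + 32, 36 = 1·32 + 4, 32 = 8·4).
4 divides 116, so solutions exist.
Back-substituting, 2476·(19) + 672·(-70) = 4.
Scale by 116/4 = 29: (a₀, b₀) = (551, -2030).
General solution: a = 551 + 168t, b = -2030 - 619t for integer t.
a ≥ 0: smallest is 551 mod 168 = 47 (at t = -3), with b = -173.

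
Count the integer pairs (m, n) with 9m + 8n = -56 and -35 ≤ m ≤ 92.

16

gcd(9, 8) = 1.
By Bézout, 9×(1) + 8×(-1) = 1.
Particular solution: (0, -7).
General solution: m = 0 + 8t, n = -7 - 9t for integer t.
-35 ≤ 0 + 8t ≤ 92 gives t ∈ [-4, 11], which is 16 values.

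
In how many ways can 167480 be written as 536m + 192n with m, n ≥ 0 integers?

13

gcd(536, 192):
  536 = 2·192 + 152
  192 = 1·152 + 40
  152 = 3·40 + 32
  40 = 1·32 + 8
  32 = 4·8
so gcd(536, 192) = 8.
Back-substitute for Bézout coefficients:
  8 = 40 - 1·32
  ... = 536·(-5) + 192·(14)
Scale by 20935: one solution is (-104675, 293090). Reduce m mod 24: (13, 836).
General: m = 13 + 24t, n = 836 - 67t.
m ≥ 0 ⇒ t ≥ 0; n ≥ 0 ⇒ t ≤ 12. So t ∈ [0, 12]: 13 solutions.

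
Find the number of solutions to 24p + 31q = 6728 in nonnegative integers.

gcd(31, 24):
  31 = 1×24 + 7
  24 = 3×7 + 3
  7 = 2×3 + 1
  3 = 3×1
so gcd(31, 24) = 1.
Back-substitute for Bézout coefficients:
  1 = 7 - 2×3
  ... = 24×(-9) + 31×(7)
Scale by 6728: one solution is (-60552, 47096). Reduce p mod 31: (22, 200).
General: p = 22 + 31t, q = 200 - 24t.
p ≥ 0 ⇒ t ≥ 0; q ≥ 0 ⇒ t ≤ 8. So t ∈ [0, 8]: 9 solutions.

9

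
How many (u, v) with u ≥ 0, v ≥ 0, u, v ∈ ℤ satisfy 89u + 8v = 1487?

2

gcd(89, 8) = 1.
By Bézout, 89×(1) + 8×(-11) = 1.
One solution: (7, 108).
General: u = 7 + 8t, v = 108 - 89t.
u ≥ 0 ⇒ t ≥ 0; v ≥ 0 ⇒ t ≤ 1. So t ∈ [0, 1]: 2 solutions.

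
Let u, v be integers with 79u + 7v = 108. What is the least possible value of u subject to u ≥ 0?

gcd(79, 7):
  79 = 11*7 + 2
  7 = 3*2 + 1
  2 = 2*1
so gcd(79, 7) = 1.
1 divides 108, so solutions exist.
Back-substitute for Bézout coefficients:
  1 = 7 - 3*2
  ... = 79*(-3) + 7*(34)
Scale by 108/1 = 108: (u₀, v₀) = (-324, 3672).
General solution: u = -324 + 7t, v = 3672 - 79t for integer t.
u ≥ 0: smallest is -324 mod 7 = 5 (at t = 47), with v = -41.

5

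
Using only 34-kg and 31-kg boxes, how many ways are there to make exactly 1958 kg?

2

Need nonnegative integers with 34j + 31k = 1958.
gcd(34, 31) = 1, and 34·(-10) + 31·(11) = 1.
So (j₀, k₀) = (-19580, 21538); general j = -19580 + 31t, k = 21538 - 34t.
j ≥ 0 ⇒ t ≥ 632; k ≥ 0 ⇒ t ≤ 633. That's 2 values of t.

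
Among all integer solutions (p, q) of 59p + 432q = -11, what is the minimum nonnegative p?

gcd(432, 59) = 1  (432 = 7·59 + 19, 59 = 3·19 + 2, 19 = 9·2 + 1, 2 = 2·1).
1 divides -11, so solutions exist.
Back-substituting, 59·(-205) + 432·(28) = 1.
Scale by -11/1 = -11: (p₀, q₀) = (2255, -308).
General solution: p = 2255 + 432t, q = -308 - 59t for integer t.
p ≥ 0: smallest is 2255 mod 432 = 95 (at t = -5), with q = -13.

95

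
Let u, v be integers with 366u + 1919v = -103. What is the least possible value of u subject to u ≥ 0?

1127

gcd(1919, 366):
  1919 = 5×366 + 89
  366 = 4×89 + 10
  89 = 8×10 + 9
  10 = 1×9 + 1
  9 = 9×1
so gcd(1919, 366) = 1.
1 divides -103, so solutions exist.
Back-substitute for Bézout coefficients:
  1 = 10 - 1×9
  ... = 366×(194) + 1919×(-37)
Scale by -103/1 = -103: (u₀, v₀) = (-19982, 3811).
General solution: u = -19982 + 1919t, v = 3811 - 366t for integer t.
u ≥ 0: smallest is -19982 mod 1919 = 1127 (at t = 11), with v = -215.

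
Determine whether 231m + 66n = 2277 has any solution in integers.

yes

gcd(231, 66) = 33  (231 = 3×66 + 33, 66 = 2×33).
33 divides 2277, so integer solutions exist.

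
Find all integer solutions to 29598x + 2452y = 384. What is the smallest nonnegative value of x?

890

gcd(29598, 2452):
  29598 = 12×2452 + 174
  2452 = 14×174 + 16
  174 = 10×16 + 14
  16 = 1×14 + 2
  14 = 7×2
so gcd(29598, 2452) = 2.
2 divides 384, so solutions exist.
Back-substitute for Bézout coefficients:
  2 = 16 - 1×14
  ... = 29598×(-155) + 2452×(1871)
Scale by 384/2 = 192: (x₀, y₀) = (-29760, 359232).
General solution: x = -29760 + 1226t, y = 359232 - 14799t for integer t.
x ≥ 0: smallest is -29760 mod 1226 = 890 (at t = 25), with y = -10743.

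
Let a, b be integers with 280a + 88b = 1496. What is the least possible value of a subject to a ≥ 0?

gcd(280, 88):
  280 = 3×88 + 16
  88 = 5×16 + 8
  16 = 2×8
so gcd(280, 88) = 8.
8 divides 1496, so solutions exist.
Back-substitute for Bézout coefficients:
  8 = 88 - 5×16
  ... = 280×(-5) + 88×(16)
Scale by 1496/8 = 187: (a₀, b₀) = (-935, 2992).
General solution: a = -935 + 11t, b = 2992 - 35t for integer t.
a ≥ 0: smallest is -935 mod 11 = 0 (at t = 85), with b = 17.

0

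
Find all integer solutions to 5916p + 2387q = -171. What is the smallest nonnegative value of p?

1950

gcd(5916, 2387) = 1  (5916 = 2·2387 + 1142, 2387 = 2·1142 + 103, 1142 = 11·103 + 9, 103 = 11·9 + 4, 9 = 2·4 + 1, 4 = 4·1).
1 divides -171, so solutions exist.
Back-substituting, 5916·(533) + 2387·(-1321) = 1.
Scale by -171/1 = -171: (p₀, q₀) = (-91143, 225891).
General solution: p = -91143 + 2387t, q = 225891 - 5916t for integer t.
p ≥ 0: smallest is -91143 mod 2387 = 1950 (at t = 39), with q = -4833.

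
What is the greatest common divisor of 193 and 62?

gcd(193, 62):
  193 = 3*62 + 7
  62 = 8*7 + 6
  7 = 1*6 + 1
  6 = 6*1
so gcd(193, 62) = 1.

1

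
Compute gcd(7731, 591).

3

gcd(7731, 591):
  7731 = 13*591 + 48
  591 = 12*48 + 15
  48 = 3*15 + 3
  15 = 5*3
so gcd(7731, 591) = 3.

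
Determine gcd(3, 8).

gcd(8, 3) = 1  (8 = 2*3 + 2, 3 = 1*2 + 1, 2 = 2*1).

1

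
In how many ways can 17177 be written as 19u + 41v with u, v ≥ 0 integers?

22

gcd(41, 19) = 1  (41 = 2*19 + 3, 19 = 6*3 + 1, 3 = 3*1).
Back-substituting, 19*(13) + 41*(-6) = 1.
Scale by 17177: one solution is (223301, -103062). Reduce u mod 41: (15, 412).
General: u = 15 + 41t, v = 412 - 19t.
u ≥ 0 ⇒ t ≥ 0; v ≥ 0 ⇒ t ≤ 21. So t ∈ [0, 21]: 22 solutions.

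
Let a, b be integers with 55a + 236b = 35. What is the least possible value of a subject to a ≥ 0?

gcd(236, 55) = 1  (236 = 4×55 + 16, 55 = 3×16 + 7, 16 = 2×7 + 2, 7 = 3×2 + 1, 2 = 2×1).
1 divides 35, so solutions exist.
Back-substituting, 55×(103) + 236×(-24) = 1.
Scale by 35/1 = 35: (a₀, b₀) = (3605, -840).
General solution: a = 3605 + 236t, b = -840 - 55t for integer t.
a ≥ 0: smallest is 3605 mod 236 = 65 (at t = -15), with b = -15.

65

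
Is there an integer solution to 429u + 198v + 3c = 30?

gcd(429, 198) = 33  (429 = 2*198 + 33, 198 = 6*33).
gcd(33, 3) = 3.
3 divides 30, so integer solutions exist.

yes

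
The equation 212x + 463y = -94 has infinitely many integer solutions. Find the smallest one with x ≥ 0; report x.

266

gcd(463, 212) = 1  (463 = 2·212 + 39, 212 = 5·39 + 17, 39 = 2·17 + 5, 17 = 3·5 + 2, 5 = 2·2 + 1, 2 = 2·1).
1 divides -94, so solutions exist.
Back-substituting, 212·(-190) + 463·(87) = 1.
Scale by -94/1 = -94: (x₀, y₀) = (17860, -8178).
General solution: x = 17860 + 463t, y = -8178 - 212t for integer t.
x ≥ 0: smallest is 17860 mod 463 = 266 (at t = -38), with y = -122.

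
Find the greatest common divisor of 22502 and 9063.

gcd(22502, 9063):
  22502 = 2·9063 + 4376
  9063 = 2·4376 + 311
  4376 = 14·311 + 22
  311 = 14·22 + 3
  22 = 7·3 + 1
  3 = 3·1
so gcd(22502, 9063) = 1.

1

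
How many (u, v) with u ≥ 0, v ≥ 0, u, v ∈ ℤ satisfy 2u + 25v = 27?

gcd(25, 2):
  25 = 12*2 + 1
  2 = 2*1
so gcd(25, 2) = 1.
Back-substitute for Bézout coefficients:
  1 = 25 - 12*2
  ... = 2*(-12) + 25*(1)
Scale by 27: one solution is (-324, 27). Reduce u mod 25: (1, 1).
General: u = 1 + 25t, v = 1 - 2t.
u ≥ 0 ⇒ t ≥ 0; v ≥ 0 ⇒ t ≤ 0. So t ∈ [0, 0]: 1 solution.

1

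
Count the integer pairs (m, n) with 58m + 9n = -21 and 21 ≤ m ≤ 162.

16

gcd(58, 9) = 1  (58 = 6·9 + 4, 9 = 2·4 + 1, 4 = 4·1).
Back-substituting, 58·(-2) + 9·(13) = 1.
Scale by -21: particular solution (42, -273); reduce m mod 9: (6, -41).
General solution: m = 6 + 9t, n = -41 - 58t for integer t.
21 ≤ 6 + 9t ≤ 162 gives t ∈ [2, 17], which is 16 values.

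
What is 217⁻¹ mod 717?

76

gcd(717, 217) = 1  (717 = 3×217 + 66, 217 = 3×66 + 19, 66 = 3×19 + 9, 19 = 2×9 + 1, 9 = 9×1).
Back-substituting, 217×(76) + 717×(-23) = 1.
So 217×76 ≡ 1 (mod 717), and 76 mod 717 = 76.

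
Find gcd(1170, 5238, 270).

18

gcd(5238, 1170) = 18  (5238 = 4·1170 + 558, 1170 = 2·558 + 54, 558 = 10·54 + 18, 54 = 3·18).
gcd(18, 270) = 18.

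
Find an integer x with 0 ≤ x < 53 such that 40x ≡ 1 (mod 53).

4

gcd(53, 40) = 1  (53 = 1*40 + 13, 40 = 3*13 + 1, 13 = 13*1).
Back-substituting, 40*(4) + 53*(-3) = 1.
So 40*4 ≡ 1 (mod 53), and 4 mod 53 = 4.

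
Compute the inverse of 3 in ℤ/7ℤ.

gcd(7, 3) = 1  (7 = 2·3 + 1, 3 = 3·1).
Back-substituting, 3·(-2) + 7·(1) = 1.
So 3·-2 ≡ 1 (mod 7), and -2 mod 7 = 5.

5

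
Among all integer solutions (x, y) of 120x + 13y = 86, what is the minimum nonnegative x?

gcd(120, 13) = 1.
1 divides 86, so solutions exist.
By Bézout, 120*(-4) + 13*(37) = 1.
Scale by 86/1 = 86: (x₀, y₀) = (-344, 3182).
General solution: x = -344 + 13t, y = 3182 - 120t for integer t.
x ≥ 0: smallest is -344 mod 13 = 7 (at t = 27), with y = -58.

7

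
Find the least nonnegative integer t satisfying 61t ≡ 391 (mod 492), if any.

79

gcd(492, 61):
  492 = 8×61 + 4
  61 = 15×4 + 1
  4 = 4×1
so gcd(492, 61) = 1.
1 divides 391, so solutions exist.
Back-substitute for Bézout coefficients:
  1 = 61 - 15×4
  ... = 61×(121) + 492×(-15)
So 61×(121) ≡ 1 (mod 492); multiply by 391: t ≡ 47311 (mod 492).
Smallest nonnegative: t = 47311 mod 492 = 79.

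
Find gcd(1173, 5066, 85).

17

gcd(5066, 1173):
  5066 = 4×1173 + 374
  1173 = 3×374 + 51
  374 = 7×51 + 17
  51 = 3×17
so gcd(5066, 1173) = 17.
gcd(17, 85) = 17.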